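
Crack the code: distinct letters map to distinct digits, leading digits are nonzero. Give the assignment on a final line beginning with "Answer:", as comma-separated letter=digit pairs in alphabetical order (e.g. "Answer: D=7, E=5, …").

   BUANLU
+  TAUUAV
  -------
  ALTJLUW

Step 1. [col 1: U + V ≡ W (mod 10)] column 1 (U + V ≡ W (mod 10), carry-in 0) doesn't pin U yet; pick U=4 and continue ⇒ U=4.
Step 2. [col 1: U + V ≡ W (mod 10)] several values work for V in column 1 (U + V ≡ W (mod 10), carry-in 0); try V=9. So V=9.
Step 3. [A] adding two 6-digit numbers gives at most 6+1 digits, and here it does — A is that final carry and must be 1. So A=1.
Step 4. [col 1: U + V ≡ W (mod 10)] column 1 reads U+V+carry(0)=W with U=4, V=9; with digits 1,4,9 already taken and all letters distinct, the only value for W is 3. So W=3.
Step 5. [col 2: L + A ≡ U (mod 10)] from column 2 (A=1, U=4, carry-in 1, digits 1,3,4,9 already taken and all letters distinct): L must equal 2, so L=2.
Step 6. [col 3: N + U ≡ L (mod 10)] column 3: given U=4, L=2, carry-in 0, and digits 1,2,3,4,9 already taken and all letters distinct, N+U≡L (mod 10) forces N=8. So N=8.
Step 7. [col 4: A + U ≡ J (mod 10)] in column 4 we have A+U≡J with carry-in 1; given A=1, U=4 and digits 1,2,3,4,8,9 already taken and all letters distinct, that pins J to 6. So J=6.
Step 8. [col 5: U + A ≡ T (mod 10)] from column 5 (U=4, A=1, carry-in 0, digits 1,2,3,4,6,8,9 already taken and all letters distinct): T must equal 5. So T=5.
Step 9. [col 6: B + T ≡ L (mod 10)] column 6: given T=5, L=2, carry-in 0, and digits 1,2,3,4,5,6,8,9 already taken and all letters distinct, B+T≡L (mod 10) forces B=7 ⇒ B=7.

Answer: A=1, B=7, J=6, L=2, N=8, T=5, U=4, V=9, W=3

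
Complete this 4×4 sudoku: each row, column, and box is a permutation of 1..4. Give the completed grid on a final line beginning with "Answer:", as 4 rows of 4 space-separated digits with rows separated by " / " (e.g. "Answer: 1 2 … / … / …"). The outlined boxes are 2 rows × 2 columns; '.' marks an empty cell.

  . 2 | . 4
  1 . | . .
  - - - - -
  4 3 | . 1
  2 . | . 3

Step 1. [r2c3∈{2,3}] row 2 places 3 nowhere but r2c3. So r2c3=3.
Step 2. [r4c3∈{4}] nothing but 4 survives at r4c3. So r4c3=4.
Step 3. [r1c3∈{1}] only 1 remains possible at r1c3, so r1c3=1.
Step 4. [r2c4∈{2}] r2c4 is down to just 2. So r2c4=2.
Step 5. [r1c1∈{3}] only 3 remains possible at r1c1, so r1c1=3.
Step 6. [r2c2∈{4}] r2c2 has the single candidate 4. So r2c2=4.
Step 7. [r3c3∈{2}] r3c3 is down to just 2 ⇒ r3c3=2.
Step 8. [r4c2∈{1}] r4c2 is down to just 1 ⇒ r4c2=1.

Answer: 3 2 1 4 / 1 4 3 2 / 4 3 2 1 / 2 1 4 3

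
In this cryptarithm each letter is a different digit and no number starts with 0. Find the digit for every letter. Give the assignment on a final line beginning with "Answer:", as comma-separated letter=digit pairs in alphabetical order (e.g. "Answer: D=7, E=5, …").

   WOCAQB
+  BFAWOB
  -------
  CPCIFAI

Step 1. [col 1: B + B ≡ I (mod 10)] several values work for I in column 1 (B + B ≡ I (mod 10), carry-in 0); try I=8 ⇒ I=8.
Step 2. [C] the sum has 7 digits but both addends have 6; that extra leading digit C is the final carry, namely 1 ⇒ C=1.
Step 3. [col 1: B + B ≡ I (mod 10)] B=4 is one option consistent with column 1 (B + B ≡ I (mod 10), carry-in 0) — take it ⇒ B=4.
Step 4. [col 2: Q + O ≡ A (mod 10)] column 2 (Q + O ≡ A (mod 10), carry-in 0) doesn't pin A yet; pick A=6 and continue, so A=6.
Step 5. [col 2: Q + O ≡ A (mod 10)] no forcing yet in column 2 (carry-in 0); O=9 is free and consistent — try it, so O=9.
Step 6. [col 2: Q + O ≡ A (mod 10)] in column 2 we have Q+O≡A with carry-in 0; given O=9, A=6 and digits 1,4,6,8,9 already taken and all letters distinct, that pins Q to 7 ⇒ Q=7.
Step 7. [col 3: A + W ≡ F (mod 10)] several values work for F in column 3 (A + W ≡ F (mod 10), carry-in 1); try F=2, so F=2.
Step 8. [col 3: A + W ≡ F (mod 10)] column 3: given A=6, F=2, carry-in 1, and digits 1,2,4,6,7,8,9 already taken and all letters distinct, A+W≡F (mod 10) forces W=5. So W=5.
Step 9. [col 6: W + B ≡ P (mod 10)] in column 6 we have W+B≡P with carry-in 1; given W=5, B=4 and digits 1,2,4,5,6,7,8,9 already taken and all letters distinct, that pins P to 0, so P=0.

Answer: A=6, B=4, C=1, F=2, I=8, O=9, P=0, Q=7, W=5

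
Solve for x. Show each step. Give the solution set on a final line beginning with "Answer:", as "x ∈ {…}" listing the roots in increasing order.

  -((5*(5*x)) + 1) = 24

Step 1. [-((5*(5*x)) + 1) = 24] LHS negated; negate both sides, so neg: (5*(5*x)) + 1 = -24.
Step 2. [(5*(5*x)) + 1 = -24] 1 comes off first (subtract 1), so sub: 5*(5*x) = -25.
Step 3. [5*(5*x) = -25] LHS = 5·(…); ÷5 both sides, so div: 5*x = -5.
Step 4. [5*x = -5] 5 out front; divide by 5. So div: x = -1.

Answer: x ∈ {-1}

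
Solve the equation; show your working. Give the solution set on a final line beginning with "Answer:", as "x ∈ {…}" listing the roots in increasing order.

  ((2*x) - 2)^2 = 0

Step 1. [((2*x) - 2)^2 = 0] LHS squared, RHS 0 ≥ 0: apply √ (±) ⇒ sqrt: (2*x) - 2 = 0.
Step 2. [(2*x) - 2 = 0] 2 | LHS and 2 | 0: pull 2 out ⇒ factor: x - 1 = 0.
Step 3. [x - 1 = 0] the outer -1 inverts by adding 1 ⇒ sub: x = 1.

Answer: x ∈ {1}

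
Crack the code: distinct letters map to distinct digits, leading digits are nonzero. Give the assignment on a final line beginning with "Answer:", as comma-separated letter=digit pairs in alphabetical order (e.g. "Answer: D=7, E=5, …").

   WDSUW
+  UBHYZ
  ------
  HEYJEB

Step 1. [H] H is the leading digit of a 6-digit sum of two 5-digit numbers; the final carry is exactly 1 ⇒ H=1.
Step 2. [col 1: W + Z ≡ B (mod 10)] B=3 is one option consistent with column 1 (W + Z ≡ B (mod 10), carry-in 0) — take it, so B=3.
Step 3. [col 1: W + Z ≡ B (mod 10)] several values work for W in column 1 (W + Z ≡ B (mod 10), carry-in 0); try W=9, so W=9.
Step 4. [col 1: W + Z ≡ B (mod 10)] column 1: given W=9, B=3, carry-in 0, and digits 1,3,9 already taken and all letters distinct, W+Z≡B (mod 10) forces Z=4 ⇒ Z=4.
Step 5. [col 2: U + Y ≡ E (mod 10)] column 2 (U + Y ≡ E (mod 10), carry-in 1) doesn't pin E yet; pick E=6 and continue. So E=6.
Step 6. [col 2: U + Y ≡ E (mod 10)] U=7 is one option consistent with column 2 (U + Y ≡ E (mod 10), carry-in 1) — take it. So U=7.
Step 7. [col 2: U + Y ≡ E (mod 10)] column 2: given U=7, E=6, carry-in 1, and digits 1,3,4,6,7,9 already taken and all letters distinct, U+Y≡E (mod 10) forces Y=8. So Y=8.
Step 8. [col 3: S + H ≡ J (mod 10)] from column 3 (H=1, carry-in 1, digits 1,3,4,6,7,8,9 already taken and all letters distinct): J must equal 2 ⇒ J=2.
Step 9. [col 3: S + H ≡ J (mod 10)] from column 3 (H=1, J=2, carry-in 1, digits 1,2,3,4,6,7,8,9 already taken and all letters distinct): S must equal 0 ⇒ S=0.
Step 10. [col 4: D + B ≡ Y (mod 10)] column 4 reads D+B+carry(0)=Y with B=3, Y=8; with digits 0,1,2,3,4,6,7,8,9 already taken and all letters distinct, the only value for D is 5 ⇒ D=5.

Answer: B=3, D=5, E=6, H=1, J=2, S=0, U=7, W=9, Y=8, Z=4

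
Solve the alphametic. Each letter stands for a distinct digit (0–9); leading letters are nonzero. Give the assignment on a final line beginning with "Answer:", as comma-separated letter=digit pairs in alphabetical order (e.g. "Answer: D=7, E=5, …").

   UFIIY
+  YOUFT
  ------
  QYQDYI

Step 1. [col 1: Y + T ≡ I (mod 10)] column 1 (Y + T ≡ I (mod 10), carry-in 0) doesn't pin Y yet; pick Y=8 and continue ⇒ Y=8.
Step 2. [col 1: Y + T ≡ I (mod 10)] column 1 (Y + T ≡ I (mod 10), carry-in 0) doesn't pin I yet; pick I=3 and continue ⇒ I=3.
Step 3. [col 1: Y + T ≡ I (mod 10)] from column 1 (Y=8, I=3, carry-in 0, digits 3,8 already taken and all letters distinct): T must equal 5. So T=5.
Step 4. [col 2: I + F ≡ Y (mod 10)] in column 2 we have I+F≡Y with carry-in 1; given I=3, Y=8 and digits 3,5,8 already taken and all letters distinct, that pins F to 4, so F=4.
Step 5. [col 3: I + U ≡ D (mod 10)] several values work for U in column 3 (I + U ≡ D (mod 10), carry-in 0); try U=9. So U=9.
Step 6. [Q] the sum has 6 digits but both addends have 5; that extra leading digit Q is the final carry, namely 1 ⇒ Q=1.
Step 7. [col 3: I + U ≡ D (mod 10)] column 3: given I=3, U=9, carry-in 0, and digits 1,3,4,5,8,9 already taken and all letters distinct, I+U≡D (mod 10) forces D=2, so D=2.
Step 8. [col 4: F + O ≡ Q (mod 10)] column 4: given F=4, Q=1, carry-in 1, and digits 1,2,3,4,5,8,9 already taken and all letters distinct, F+O≡Q (mod 10) forces O=6 ⇒ O=6.

Answer: D=2, F=4, I=3, O=6, Q=1, T=5, U=9, Y=8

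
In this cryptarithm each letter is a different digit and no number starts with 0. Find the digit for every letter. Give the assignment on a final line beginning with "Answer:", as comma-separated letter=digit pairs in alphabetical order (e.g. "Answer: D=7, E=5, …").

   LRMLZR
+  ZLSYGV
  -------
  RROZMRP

Step 1. [col 1: R + V ≡ P (mod 10)] no forcing yet in column 1 (carry-in 0); R=1 is free and consistent — try it ⇒ R=1.
Step 2. [col 1: R + V ≡ P (mod 10)] column 1 (R + V ≡ P (mod 10), carry-in 0) doesn't pin V yet; pick V=3 and continue, so V=3.
Step 3. [col 1: R + V ≡ P (mod 10)] column 1: given R=1, V=3, carry-in 0, and digits 1,3 already taken and all letters distinct, R+V≡P (mod 10) forces P=4 ⇒ P=4.
Step 4. [col 2: Z + G ≡ R (mod 10)] column 2 (Z + G ≡ R (mod 10), carry-in 0) doesn't pin Z yet; pick Z=2 and continue. So Z=2.
Step 5. [col 2: Z + G ≡ R (mod 10)] column 2: given Z=2, R=1, carry-in 0, and digits 1,2,3,4 already taken and all letters distinct, Z+G≡R (mod 10) forces G=9. So G=9.
Step 6. [col 3: L + Y ≡ M (mod 10)] Y=7 is one option consistent with column 3 (L + Y ≡ M (mod 10), carry-in 1) — take it, so Y=7.
Step 7. [col 3: L + Y ≡ M (mod 10)] M=6 is one option consistent with column 3 (L + Y ≡ M (mod 10), carry-in 1) — take it, so M=6.
Step 8. [col 3: L + Y ≡ M (mod 10)] column 3: given Y=7, M=6, carry-in 1, and digits 1,2,3,4,6,7,9 already taken and all letters distinct, L+Y≡M (mod 10) forces L=8 ⇒ L=8.
Step 9. [col 4: M + S ≡ Z (mod 10)] column 4 reads M+S+carry(1)=Z with M=6, Z=2; with digits 1,2,3,4,6,7,8,9 already taken and all letters distinct, the only value for S is 5. So S=5.
Step 10. [col 5: R + L ≡ O (mod 10)] column 5 reads R+L+carry(1)=O with R=1, L=8; with digits 1,2,3,4,5,6,7,8,9 already taken and all letters distinct, the only value for O is 0. So O=0.

Answer: G=9, L=8, M=6, O=0, P=4, R=1, S=5, V=3, Y=7, Z=2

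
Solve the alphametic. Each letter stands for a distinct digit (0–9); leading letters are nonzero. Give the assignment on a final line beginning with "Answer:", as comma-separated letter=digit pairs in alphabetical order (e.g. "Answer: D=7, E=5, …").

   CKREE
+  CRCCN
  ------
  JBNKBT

Step 1. [col 1: E + N ≡ T (mod 10)] several values work for E in column 1 (E + N ≡ T (mod 10), carry-in 0); try E=4. So E=4.
Step 2. [col 1: E + N ≡ T (mod 10)] T=3 is one option consistent with column 1 (E + N ≡ T (mod 10), carry-in 0) — take it ⇒ T=3.
Step 3. [J] adding two 5-digit numbers gives at most 5+1 digits, and here it does — J is that final carry and must be 1. So J=1.
Step 4. [col 1: E + N ≡ T (mod 10)] in column 1 we have E+N≡T with carry-in 0; given E=4, T=3 and digits 1,3,4 already taken and all letters distinct, that pins N to 9, so N=9.
Step 5. [col 2: E + C ≡ B (mod 10)] column 2 (E + C ≡ B (mod 10), carry-in 1) doesn't pin C yet; pick C=5 and continue ⇒ C=5.
Step 6. [col 2: E + C ≡ B (mod 10)] column 2: given E=4, C=5, carry-in 1, and digits 1,3,4,5,9 already taken and all letters distinct, E+C≡B (mod 10) forces B=0 ⇒ B=0.
Step 7. [col 3: R + C ≡ K (mod 10)] several values work for K in column 3 (R + C ≡ K (mod 10), carry-in 1); try K=2 ⇒ K=2.
Step 8. [col 3: R + C ≡ K (mod 10)] from column 3 (C=5, K=2, carry-in 1, digits 0,1,2,3,4,5,9 already taken and all letters distinct): R must equal 6 ⇒ R=6.

Answer: B=0, C=5, E=4, J=1, K=2, N=9, R=6, T=3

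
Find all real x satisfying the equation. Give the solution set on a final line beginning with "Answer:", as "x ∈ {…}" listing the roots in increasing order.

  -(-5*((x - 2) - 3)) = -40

Step 1. [-(-5*((x - 2) - 3)) = -40] flip signs both sides, so neg: -5*((x - 2) - 3) = 40.
Step 2. [-5*((x - 2) - 3) = 40] -5 out front; divide by -5, so div: (x - 2) - 3 = -8.
Step 3. [(x - 2) - 3 = -8] the outer -3 inverts by adding 3. So sub: x - 2 = -5.
Step 4. [x - 2 = -5] -2 is outermost — add 2 both sides. So sub: x = -3.

Answer: x ∈ {-3}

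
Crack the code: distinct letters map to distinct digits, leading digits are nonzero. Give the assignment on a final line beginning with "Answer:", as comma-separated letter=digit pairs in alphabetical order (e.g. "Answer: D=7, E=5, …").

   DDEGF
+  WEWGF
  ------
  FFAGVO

Step 1. [col 1: F + F ≡ O (mod 10)] several values work for O in column 1 (F + F ≡ O (mod 10), carry-in 0); try O=2 ⇒ O=2.
Step 2. [col 1: F + F ≡ O (mod 10)] column 1 (F + F ≡ O (mod 10), carry-in 0) doesn't pin F yet; pick F=1 and continue, so F=1.
Step 3. [col 2: G + G ≡ V (mod 10)] no forcing yet in column 2 (carry-in 0); V=0 is free and consistent — try it ⇒ V=0.
Step 4. [col 2: G + G ≡ V (mod 10)] column 2: given V=0, carry-in 0, and digits 0,1,2 already taken and all letters distinct, G+G≡V (mod 10) forces G=5 ⇒ G=5.
Step 5. [col 3: E + W ≡ G (mod 10)] several values work for W in column 3 (E + W ≡ G (mod 10), carry-in 1); try W=6. So W=6.
Step 6. [col 3: E + W ≡ G (mod 10)] in column 3 we have E+W≡G with carry-in 1; given W=6, G=5 and digits 0,1,2,5,6 already taken and all letters distinct, that pins E to 8, so E=8.
Step 7. [col 4: D + E ≡ A (mod 10)] in column 4 we have D+E≡A with carry-in 1; given E=8 and digits 0,1,2,5,6,8 already taken and all letters distinct, that pins A to 3. So A=3.
Step 8. [col 4: D + E ≡ A (mod 10)] in column 4 we have D+E≡A with carry-in 1; given E=8, A=3 and digits 0,1,2,3,5,6,8 already taken and all letters distinct, that pins D to 4 ⇒ D=4.

Answer: A=3, D=4, E=8, F=1, G=5, O=2, V=0, W=6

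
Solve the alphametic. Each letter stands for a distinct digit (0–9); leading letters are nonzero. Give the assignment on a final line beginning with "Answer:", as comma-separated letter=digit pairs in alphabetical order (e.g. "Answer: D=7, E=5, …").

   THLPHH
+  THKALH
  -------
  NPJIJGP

Step 1. [col 1: H + H ≡ P (mod 10)] no forcing yet in column 1 (carry-in 0); P=6 is free and consistent — try it ⇒ P=6.
Step 2. [col 1: H + H ≡ P (mod 10)] column 1 (H + H ≡ P (mod 10), carry-in 0) doesn't pin H yet; pick H=3 and continue, so H=3.
Step 3. [col 2: H + L ≡ G (mod 10)] column 2 (H + L ≡ G (mod 10), carry-in 0) doesn't pin L yet; pick L=9 and continue. So L=9.
Step 4. [col 2: H + L ≡ G (mod 10)] in column 2 we have H+L≡G with carry-in 0; given H=3, L=9 and digits 3,6,9 already taken and all letters distinct, that pins G to 2, so G=2.
Step 5. [col 3: P + A ≡ J (mod 10)] no forcing yet in column 3 (carry-in 1); J=7 is free and consistent — try it, so J=7.
Step 6. [N] N is the leading digit of a 7-digit sum of two 6-digit numbers; the final carry is exactly 1 ⇒ N=1.
Step 7. [col 3: P + A ≡ J (mod 10)] from column 3 (P=6, J=7, carry-in 1, digits 1,2,3,6,7,9 already taken and all letters distinct): A must equal 0. So A=0.
Step 8. [col 4: L + K ≡ I (mod 10)] column 4 reads L+K+carry(0)=I with L=9; with digits 0,1,2,3,6,7,9 already taken and all letters distinct, the only value for K is 5 ⇒ K=5.
Step 9. [col 4: L + K ≡ I (mod 10)] column 4: given L=9, K=5, carry-in 0, and digits 0,1,2,3,5,6,7,9 already taken and all letters distinct, L+K≡I (mod 10) forces I=4 ⇒ I=4.
Step 10. [col 6: T + T ≡ P (mod 10)] from column 6 (P=6, carry-in 0, digits 0,1,2,3,4,5,6,7,9 already taken and all letters distinct): T must equal 8. So T=8.

Answer: A=0, G=2, H=3, I=4, J=7, K=5, L=9, N=1, P=6, T=8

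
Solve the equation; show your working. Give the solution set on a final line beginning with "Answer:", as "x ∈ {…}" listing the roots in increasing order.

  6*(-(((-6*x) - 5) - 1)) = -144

Step 1. [6*(-(((-6*x) - 5) - 1)) = -144] divide by the outer 6. So div: -(((-6*x) - 5) - 1) = -24.
Step 2. [-(((-6*x) - 5) - 1) = -24] flip signs both sides. So neg: ((-6*x) - 5) - 1 = 24.
Step 3. [((-6*x) - 5) - 1 = 24] -1 is outermost — add 1 both sides, so sub: (-6*x) - 5 = 25.
Step 4. [(-6*x) - 5 = 25] -5 is outermost — add 5 both sides, so sub: -6*x = 30.
Step 5. [-6*x = 30] LHS = -6·(…); ÷-6 both sides. So div: x = -5.

Answer: x ∈ {-5}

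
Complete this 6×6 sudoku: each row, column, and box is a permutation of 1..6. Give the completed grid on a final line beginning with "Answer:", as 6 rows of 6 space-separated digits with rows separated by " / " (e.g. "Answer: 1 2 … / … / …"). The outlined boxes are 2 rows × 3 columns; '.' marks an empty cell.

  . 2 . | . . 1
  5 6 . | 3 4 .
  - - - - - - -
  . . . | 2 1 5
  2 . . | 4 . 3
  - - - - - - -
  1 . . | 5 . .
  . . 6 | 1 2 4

Step 1. [r6c1∈{3}] nothing but 3 survives at r6c1 ⇒ r6c1=3.
Step 2. [r3c2∈{3,4}] col 2 places 3 nowhere but r3c2. So r3c2=3.
Step 3. [r3c3∈{4}] r3c3 is down to just 4. So r3c3=4.
Step 4. [r4c2∈{1,5}] in col 2, 1 fits only at r4c2, so r4c2=1.
Step 5. [r4c5∈{6}] only 6 remains possible at r4c5, so r4c5=6.
Step 6. [r4c3∈{5}] nothing but 5 survives at r4c3. So r4c3=5.
Step 7. [r1c1∈{4}] only 4 remains possible at r1c1. So r1c1=4.
Step 8. [r2c6∈{2}] r2c6's peers cover all but 2, so r2c6=2.
Step 9. [r1c3∈{3}] nothing but 3 survives at r1c3, so r1c3=3.
Step 10. [r2c3∈{1}] only 1 remains possible at r2c3. So r2c3=1.
Step 11. [r1c4∈{6}] r1c4's peers cover all but 6 ⇒ r1c4=6.
Step 12. [r5c2∈{4}] only 4 remains possible at r5c2 ⇒ r5c2=4.
Step 13. [r3c1∈{6}] r3c1 has the single candidate 6. So r3c1=6.
Step 14. [r6c2∈{5}] r6c2's peers cover all but 5 ⇒ r6c2=5.
Step 15. [r5c6∈{6}] only 6 remains possible at r5c6, so r5c6=6.
Step 16. [r5c5∈{3}] r5c5's peers cover all but 3. So r5c5=3.
Step 17. [r1c5∈{5}] r1c5 is down to just 5. So r1c5=5.
Step 18. [r5c3∈{2}] r5c3 has the single candidate 2 ⇒ r5c3=2.

Answer: 4 2 3 6 5 1 / 5 6 1 3 4 2 / 6 3 4 2 1 5 / 2 1 5 4 6 3 / 1 4 2 5 3 6 / 3 5 6 1 2 4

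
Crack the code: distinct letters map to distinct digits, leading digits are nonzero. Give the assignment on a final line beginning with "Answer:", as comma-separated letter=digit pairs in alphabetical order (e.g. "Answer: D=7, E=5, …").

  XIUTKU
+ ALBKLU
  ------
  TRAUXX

Step 1. [col 1: U + U ≡ X (mod 10)] several values work for X in column 1 (U + U ≡ X (mod 10), carry-in 0); try X=2. So X=2.
Step 2. [col 1: U + U ≡ X (mod 10)] U=6 is one option consistent with column 1 (U + U ≡ X (mod 10), carry-in 0) — take it ⇒ U=6.
Step 3. [col 2: K + L ≡ X (mod 10)] no forcing yet in column 2 (carry-in 1); L=0 is free and consistent — try it ⇒ L=0.
Step 4. [col 2: K + L ≡ X (mod 10)] column 2: given L=0, X=2, carry-in 1, and digits 0,2,6 already taken and all letters distinct, K+L≡X (mod 10) forces K=1 ⇒ K=1.
Step 5. [col 3: T + K ≡ U (mod 10)] from column 3 (K=1, U=6, carry-in 0, digits 0,1,2,6 already taken and all letters distinct): T must equal 5. So T=5.
Step 6. [col 4: U + B ≡ A (mod 10)] column 4 (U + B ≡ A (mod 10), carry-in 0) doesn't pin B yet; pick B=7 and continue ⇒ B=7.
Step 7. [col 4: U + B ≡ A (mod 10)] in column 4 we have U+B≡A with carry-in 0; given U=6, B=7 and digits 0,1,2,5,6,7 already taken and all letters distinct, that pins A to 3 ⇒ A=3.
Step 8. [col 5: I + L ≡ R (mod 10)] in column 5 we have I+L≡R with carry-in 1; given L=0 and digits 0,1,2,3,5,6,7 already taken and all letters distinct, that pins I to 8 ⇒ I=8.
Step 9. [col 5: I + L ≡ R (mod 10)] column 5 reads I+L+carry(1)=R with I=8, L=0; with digits 0,1,2,3,5,6,7,8 already taken and all letters distinct, the only value for R is 9 ⇒ R=9.

Answer: A=3, B=7, I=8, K=1, L=0, R=9, T=5, U=6, X=2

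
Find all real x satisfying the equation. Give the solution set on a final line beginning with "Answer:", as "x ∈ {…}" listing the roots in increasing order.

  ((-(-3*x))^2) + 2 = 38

Step 1. [((-(-3*x))^2) + 2 = 38] 2 comes off first (subtract 2) ⇒ sub: (-(-3*x))^2 = 36.
Step 2. [(-(-3*x))^2 = 36] 36 ≥ 0, LHS is (·)² — take ±√ ⇒ sqrt: -(-3*x) = 6 or -6.
Step 3. [-(-3*x) = 6 or -6] leading − — multiply by −1, so neg: -3*x = -6 or 6.
Step 4. [-3*x = -6 or 6] LHS = -3·(…); ÷-3 both sides. So div: x = 2 or -2.

Answer: x ∈ {-2, 2}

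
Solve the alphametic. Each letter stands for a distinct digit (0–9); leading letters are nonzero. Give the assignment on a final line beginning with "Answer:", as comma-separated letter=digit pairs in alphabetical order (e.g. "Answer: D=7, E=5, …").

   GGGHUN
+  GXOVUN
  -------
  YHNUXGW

Step 1. [Y] Y is the leading digit of a 7-digit sum of two 6-digit numbers; the final carry is exactly 1. So Y=1.
Step 2. [col 1: N + N ≡ W (mod 10)] N=9 is one option consistent with column 1 (N + N ≡ W (mod 10), carry-in 0) — take it ⇒ N=9.
Step 3. [col 1: N + N ≡ W (mod 10)] from column 1 (N=9, carry-in 0, digits 1,9 already taken and all letters distinct): W must equal 8, so W=8.
Step 4. [col 2: U + U ≡ G (mod 10)] no forcing yet in column 2 (carry-in 1); U=7 is free and consistent — try it. So U=7.
Step 5. [col 2: U + U ≡ G (mod 10)] column 2 reads U+U+carry(1)=G with U=7; with digits 1,7,8,9 already taken and all letters distinct, the only value for G is 5 ⇒ G=5.
Step 6. [col 3: H + V ≡ X (mod 10)] several values work for H in column 3 (H + V ≡ X (mod 10), carry-in 1); try H=0 ⇒ H=0.
Step 7. [col 3: H + V ≡ X (mod 10)] X=4 is one option consistent with column 3 (H + V ≡ X (mod 10), carry-in 1) — take it, so X=4.
Step 8. [col 3: H + V ≡ X (mod 10)] from column 3 (H=0, X=4, carry-in 1, digits 0,1,4,5,7,8,9 already taken and all letters distinct): V must equal 3. So V=3.
Step 9. [col 4: G + O ≡ U (mod 10)] from column 4 (G=5, U=7, carry-in 0, digits 0,1,3,4,5,7,8,9 already taken and all letters distinct): O must equal 2 ⇒ O=2.

Answer: G=5, H=0, N=9, O=2, U=7, V=3, W=8, X=4, Y=1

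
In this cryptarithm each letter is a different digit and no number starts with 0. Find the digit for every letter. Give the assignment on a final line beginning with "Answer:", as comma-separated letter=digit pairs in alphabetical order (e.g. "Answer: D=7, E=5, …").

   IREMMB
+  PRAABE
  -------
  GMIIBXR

Step 1. [G] the sum has 7 digits but both addends have 6; that extra leading digit G is the final carry, namely 1, so G=1.
Step 2. [col 1: B + E ≡ R (mod 10)] no forcing yet in column 1 (carry-in 0); E=9 is free and consistent — try it ⇒ E=9.
Step 3. [col 1: B + E ≡ R (mod 10)] B=7 is one option consistent with column 1 (B + E ≡ R (mod 10), carry-in 0) — take it. So B=7.
Step 4. [col 1: B + E ≡ R (mod 10)] column 1: given B=7, E=9, carry-in 0, and digits 1,7,9 already taken and all letters distinct, B+E≡R (mod 10) forces R=6, so R=6.
Step 5. [col 2: M + B ≡ X (mod 10)] no forcing yet in column 2 (carry-in 1); X=0 is free and consistent — try it. So X=0.
Step 6. [col 2: M + B ≡ X (mod 10)] column 2: given B=7, X=0, carry-in 1, and digits 0,1,6,7,9 already taken and all letters distinct, M+B≡X (mod 10) forces M=2, so M=2.
Step 7. [col 3: M + A ≡ B (mod 10)] column 3: given M=2, B=7, carry-in 1, and digits 0,1,2,6,7,9 already taken and all letters distinct, M+A≡B (mod 10) forces A=4, so A=4.
Step 8. [col 4: E + A ≡ I (mod 10)] column 4 reads E+A+carry(0)=I with E=9, A=4; with digits 0,1,2,4,6,7,9 already taken and all letters distinct, the only value for I is 3, so I=3.
Step 9. [col 6: I + P ≡ M (mod 10)] in column 6 we have I+P≡M with carry-in 1; given I=3, M=2 and digits 0,1,2,3,4,6,7,9 already taken and all letters distinct, that pins P to 8 ⇒ P=8.

Answer: A=4, B=7, E=9, G=1, I=3, M=2, P=8, R=6, X=0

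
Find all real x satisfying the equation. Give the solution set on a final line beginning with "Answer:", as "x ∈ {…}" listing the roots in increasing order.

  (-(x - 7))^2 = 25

Step 1. [(-(x - 7))^2 = 25] 25 ≥ 0, LHS is (·)² — take ±√, so sqrt: -(x - 7) = 5 or -5.
Step 2. [-(x - 7) = 5 or -5] flip signs both sides. So neg: x - 7 = -5 or 5.
Step 3. [x - 7 = -5 or 5] add 7: x sits inside (… - 7), so sub: x = 2 or 12.

Answer: x ∈ {2, 12}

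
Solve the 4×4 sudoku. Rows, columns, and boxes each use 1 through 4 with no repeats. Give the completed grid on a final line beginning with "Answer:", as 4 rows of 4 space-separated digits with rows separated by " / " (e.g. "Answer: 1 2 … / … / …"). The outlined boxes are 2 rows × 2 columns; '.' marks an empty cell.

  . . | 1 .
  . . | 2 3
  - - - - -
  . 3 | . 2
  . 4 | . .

Step 1. [r1c1∈{2,3,4}] 3 has one home in row 1: r1c1 ⇒ r1c1=3.
Step 2. [r3c1∈{1}] only 1 remains possible at r3c1 ⇒ r3c1=1.
Step 3. [r3c3∈{4}] only 4 remains possible at r3c3 ⇒ r3c3=4.
Step 4. [r1c4∈{4}] r1c4's peers cover all but 4, so r1c4=4.
Step 5. [r2c2∈{1}] r2c2 is down to just 1, so r2c2=1.
Step 6. [r4c4∈{1}] nothing but 1 survives at r4c4. So r4c4=1.
Step 7. [r1c2∈{2}] only 2 remains possible at r1c2. So r1c2=2.
Step 8. [r4c3∈{3}] r4c3 has the single candidate 3 ⇒ r4c3=3.
Step 9. [r4c1∈{2}] r4c1 is down to just 2. So r4c1=2.
Step 10. [r2c1∈{4}] only 4 remains possible at r2c1. So r2c1=4.

Answer: 3 2 1 4 / 4 1 2 3 / 1 3 4 2 / 2 4 3 1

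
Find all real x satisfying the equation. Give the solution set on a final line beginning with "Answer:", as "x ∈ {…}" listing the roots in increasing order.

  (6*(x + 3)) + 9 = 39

Step 1. [(6*(x + 3)) + 9 = 39] subtract 9: x sits inside (… + 9) ⇒ sub: 6*(x + 3) = 30.
Step 2. [6*(x + 3) = 30] leading coefficient 6: divide by 6, so div: x + 3 = 5.
Step 3. [x + 3 = 5] +3 is outermost — subtract 3 both sides. So sub: x = 2.

Answer: x ∈ {2}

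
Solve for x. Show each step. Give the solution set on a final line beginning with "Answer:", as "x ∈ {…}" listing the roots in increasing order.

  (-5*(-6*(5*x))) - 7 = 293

Step 1. [(-5*(-6*(5*x))) - 7 = 293] the outer -7 inverts by adding 7 ⇒ sub: -5*(-6*(5*x)) = 300.
Step 2. [-5*(-6*(5*x)) = 300] -5·(inner) — divide through by -5, so div: -6*(5*x) = -60.
Step 3. [-6*(5*x) = -60] divide by the outer -6. So div: 5*x = 10.
Step 4. [5*x = 10] 5·(inner) — divide through by 5. So div: x = 2.

Answer: x ∈ {2}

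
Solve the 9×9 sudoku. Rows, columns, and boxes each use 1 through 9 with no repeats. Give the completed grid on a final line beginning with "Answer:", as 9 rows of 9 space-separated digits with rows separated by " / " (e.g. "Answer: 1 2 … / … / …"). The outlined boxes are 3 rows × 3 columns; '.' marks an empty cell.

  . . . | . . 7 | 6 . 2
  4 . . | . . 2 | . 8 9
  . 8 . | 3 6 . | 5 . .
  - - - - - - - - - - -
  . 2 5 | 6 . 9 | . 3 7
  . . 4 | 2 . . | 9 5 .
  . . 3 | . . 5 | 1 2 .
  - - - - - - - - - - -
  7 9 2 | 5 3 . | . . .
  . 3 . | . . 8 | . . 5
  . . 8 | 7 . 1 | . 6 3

Step 1. [r2c4∈{1}] r2c4 has the single candidate 1 ⇒ r2c4=1.
Step 2. [r8c8∈{1,4,7,9}] in col 8, 9 fits only at r8c8. So r8c8=9.
Step 3. [r8c4∈{4}] nothing but 4 survives at r8c4, so r8c4=4.
Step 4. [r6c4∈{8}] r6c4 is down to just 8. So r6c4=8.
Step 5. [r3c8∈{1,4,7}] 7 has one home in col 8: r3c8, so r3c8=7.
Step 6. [r1c4∈{9}] only 9 remains possible at r1c4 ⇒ r1c4=9.
Step 7. [r1c3∈{1}] nothing but 1 survives at r1c3. So r1c3=1.
Step 8. [r5c2∈{1,6,7}] in col 2, 1 fits only at r5c2. So r5c2=1.
Step 9. [r1c2∈{5}] r1c2 is down to just 5, so r1c2=5.
Step 10. [r6c2∈{6,7}] r6c2 is the only open cell in box 4 admitting 7, so r6c2=7.
Step 11. [r6c5∈{4}] only 4 remains possible at r6c5, so r6c5=4.
Step 12. [r4c7∈{4,8}] 4 has one home in row 4: r4c7. So r4c7=4.
Step 13. [r5c9∈{6,8}] 8 has one home in box 6: r5c9, so r5c9=8.
Step 14. [r7c8∈{1,4}] r7c8 is the only open cell in col 8 admitting 1, so r7c8=1.
Step 15. [r6c1∈{6,9}] in row 6, 9 fits only at r6c1 ⇒ r6c1=9.
Step 16. [r8c5∈{2}] only 2 remains possible at r8c5, so r8c5=2.
Step 17. [r8c3∈{6}] r8c3 is down to just 6. So r8c3=6.
Step 18. [r3c6∈{4}] r3c6 has the single candidate 4, so r3c6=4.
Step 19. [r1c5∈{8}] r1c5 has the single candidate 8, so r1c5=8.
Step 20. [r1c1∈{3}] r1c1 is down to just 3, so r1c1=3.
Step 21. [r3c3∈{9}] r3c3's peers cover all but 9, so r3c3=9.
Step 22. [r5c1∈{6}] r5c1 is down to just 6 ⇒ r5c1=6.
Step 23. [r4c1∈{8}] only 8 remains possible at r4c1. So r4c1=8.
Step 24. [r6c9∈{6}] r6c9 is down to just 6, so r6c9=6.
Step 25. [r9c2∈{4}] r9c2's peers cover all but 4. So r9c2=4.
Step 26. [r8c1∈{1}] nothing but 1 survives at r8c1. So r8c1=1.
Step 27. [r2c3∈{7}] only 7 remains possible at r2c3. So r2c3=7.
Step 28. [r7c6∈{6}] r7c6 has the single candidate 6 ⇒ r7c6=6.
Step 29. [r2c7∈{3}] r2c7's peers cover all but 3 ⇒ r2c7=3.
Step 30. [r9c5∈{9}] r9c5 is down to just 9, so r9c5=9.
Step 31. [r5c6∈{3}] only 3 remains possible at r5c6, so r5c6=3.
Step 32. [r7c7∈{8}] r7c7 has the single candidate 8. So r7c7=8.
Step 33. [r9c1∈{5}] r9c1's peers cover all but 5 ⇒ r9c1=5.
Step 34. [r5c5∈{7}] r5c5 has the single candidate 7, so r5c5=7.
Step 35. [r2c5∈{5}] r2c5 has the single candidate 5. So r2c5=5.
Step 36. [r8c7∈{7}] r8c7's peers cover all but 7. So r8c7=7.
Step 37. [r9c7∈{2}] r9c7 has the single candidate 2, so r9c7=2.
Step 38. [r3c1∈{2}] r3c1 is down to just 2 ⇒ r3c1=2.
Step 39. [r7c9∈{4}] r7c9 has the single candidate 4 ⇒ r7c9=4.
Step 40. [r4c5∈{1}] r4c5 is down to just 1. So r4c5=1.
Step 41. [r3c9∈{1}] r3c9 has the single candidate 1. So r3c9=1.
Step 42. [r2c2∈{6}] r2c2 has the single candidate 6. So r2c2=6.
Step 43. [r1c8∈{4}] nothing but 4 survives at r1c8. So r1c8=4.

Answer: 3 5 1 9 8 7 6 4 2 / 4 6 7 1 5 2 3 8 9 / 2 8 9 3 6 4 5 7 1 / 8 2 5 6 1 9 4 3 7 / 6 1 4 2 7 3 9 5 8 / 9 7 3 8 4 5 1 2 6 / 7 9 2 5 3 6 8 1 4 / 1 3 6 4 2 8 7 9 5 / 5 4 8 7 9 1 2 6 3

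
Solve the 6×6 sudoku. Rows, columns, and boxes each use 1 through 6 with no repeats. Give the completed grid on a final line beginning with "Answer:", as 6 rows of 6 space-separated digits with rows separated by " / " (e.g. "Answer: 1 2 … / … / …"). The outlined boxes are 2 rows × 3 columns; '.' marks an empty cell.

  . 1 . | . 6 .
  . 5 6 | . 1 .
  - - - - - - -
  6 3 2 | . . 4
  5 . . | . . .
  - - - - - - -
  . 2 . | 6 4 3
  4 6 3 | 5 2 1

Step 1. [r2c6∈{2}] nothing but 2 survives at r2c6, so r2c6=2.
Step 2. [r4c3∈{1,4}] box 3 places 1 nowhere but r4c3 ⇒ r4c3=1.
Step 3. [r2c4∈{3,4}] r2c4 is the only open cell in row 2 admitting 4. So r2c4=4.
Step 4. [r1c4∈{3}] only 3 remains possible at r1c4. So r1c4=3.
Step 5. [r1c3∈{4}] r1c3's peers cover all but 4. So r1c3=4.
Step 6. [r4c5∈{3}] r4c5 is down to just 3, so r4c5=3.
Step 7. [r3c5∈{5}] nothing but 5 survives at r3c5. So r3c5=5.
Step 8. [r1c1∈{2}] r1c1's peers cover all but 2, so r1c1=2.
Step 9. [r4c6∈{6}] only 6 remains possible at r4c6. So r4c6=6.
Step 10. [r5c1∈{1}] r5c1 has the single candidate 1. So r5c1=1.
Step 11. [r4c2∈{4}] r4c2 is down to just 4, so r4c2=4.
Step 12. [r2c1∈{3}] r2c1 is down to just 3 ⇒ r2c1=3.
Step 13. [r4c4∈{2}] r4c4 is down to just 2 ⇒ r4c4=2.
Step 14. [r3c4∈{1}] r3c4 has the single candidate 1, so r3c4=1.
Step 15. [r5c3∈{5}] r5c3's peers cover all but 5. So r5c3=5.
Step 16. [r1c6∈{5}] nothing but 5 survives at r1c6. So r1c6=5.

Answer: 2 1 4 3 6 5 / 3 5 6 4 1 2 / 6 3 2 1 5 4 / 5 4 1 2 3 6 / 1 2 5 6 4 3 / 4 6 3 5 2 1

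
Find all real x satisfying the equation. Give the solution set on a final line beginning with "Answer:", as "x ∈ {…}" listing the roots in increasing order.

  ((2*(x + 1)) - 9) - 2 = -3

Step 1. [((2*(x + 1)) - 9) - 2 = -3] 2 comes off first (add 2) ⇒ sub: (2*(x + 1)) - 9 = -1.
Step 2. [(2*(x + 1)) - 9 = -1] add 9: x sits inside (… - 9), so sub: 2*(x + 1) = 8.
Step 3. [2*(x + 1) = 8] LHS = 2·(…); ÷2 both sides ⇒ div: x + 1 = 4.
Step 4. [x + 1 = 4] subtract 1: x sits inside (… + 1), so sub: x = 3.

Answer: x ∈ {3}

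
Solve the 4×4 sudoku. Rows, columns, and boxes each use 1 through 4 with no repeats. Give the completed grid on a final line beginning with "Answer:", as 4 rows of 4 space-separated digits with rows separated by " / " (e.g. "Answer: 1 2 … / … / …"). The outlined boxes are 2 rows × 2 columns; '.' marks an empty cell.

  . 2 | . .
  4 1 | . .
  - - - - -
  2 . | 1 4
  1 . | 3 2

Step 1. [r1c4∈{1,3}] 1 has one home in row 1: r1c4. So r1c4=1.
Step 2. [r4c2∈{4}] nothing but 4 survives at r4c2. So r4c2=4.
Step 3. [r2c3∈{2}] r2c3 has the single candidate 2. So r2c3=2.
Step 4. [r3c2∈{3}] r3c2's peers cover all but 3 ⇒ r3c2=3.
Step 5. [r1c1∈{3}] only 3 remains possible at r1c1 ⇒ r1c1=3.
Step 6. [r1c3∈{4}] r1c3 is down to just 4. So r1c3=4.
Step 7. [r2c4∈{3}] only 3 remains possible at r2c4. So r2c4=3.

Answer: 3 2 4 1 / 4 1 2 3 / 2 3 1 4 / 1 4 3 2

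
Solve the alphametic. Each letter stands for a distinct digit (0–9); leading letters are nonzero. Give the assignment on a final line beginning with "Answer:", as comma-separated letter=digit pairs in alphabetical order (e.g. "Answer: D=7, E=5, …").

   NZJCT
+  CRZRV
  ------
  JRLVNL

Step 1. [col 1: T + V ≡ L (mod 10)] several values work for L in column 1 (T + V ≡ L (mod 10), carry-in 0); try L=9 ⇒ L=9.
Step 2. [J] J is the leading digit of a 6-digit sum of two 5-digit numbers; the final carry is exactly 1 ⇒ J=1.
Step 3. [col 1: T + V ≡ L (mod 10)] V=7 is one option consistent with column 1 (T + V ≡ L (mod 10), carry-in 0) — take it. So V=7.
Step 4. [col 1: T + V ≡ L (mod 10)] column 1 reads T+V+carry(0)=L with V=7, L=9; with digits 1,7,9 already taken and all letters distinct, the only value for T is 2. So T=2.
Step 5. [col 2: C + R ≡ N (mod 10)] column 2 (C + R ≡ N (mod 10), carry-in 0) doesn't pin C yet; pick C=5 and continue ⇒ C=5.
Step 6. [col 2: C + R ≡ N (mod 10)] R=3 is one option consistent with column 2 (C + R ≡ N (mod 10), carry-in 0) — take it ⇒ R=3.
Step 7. [col 2: C + R ≡ N (mod 10)] column 2 reads C+R+carry(0)=N with C=5, R=3; with digits 1,2,3,5,7,9 already taken and all letters distinct, the only value for N is 8 ⇒ N=8.
Step 8. [col 3: J + Z ≡ V (mod 10)] in column 3 we have J+Z≡V with carry-in 0; given J=1, V=7 and digits 1,2,3,5,7,8,9 already taken and all letters distinct, that pins Z to 6. So Z=6.

Answer: C=5, J=1, L=9, N=8, R=3, T=2, V=7, Z=6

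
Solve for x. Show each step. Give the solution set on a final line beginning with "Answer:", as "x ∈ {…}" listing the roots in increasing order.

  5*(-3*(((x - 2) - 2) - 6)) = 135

Step 1. [5*(-3*(((x - 2) - 2) - 6)) = 135] 5 out front; divide by 5. So div: -3*(((x - 2) - 2) - 6) = 27.
Step 2. [-3*(((x - 2) - 2) - 6) = 27] LHS = -3·(…); ÷-3 both sides, so div: ((x - 2) - 2) - 6 = -9.
Step 3. [((x - 2) - 2) - 6 = -9] the outer -6 inverts by adding 6, so sub: (x - 2) - 2 = -3.
Step 4. [(x - 2) - 2 = -3] the outer -2 inverts by adding 2 ⇒ sub: x - 2 = -1.
Step 5. [x - 2 = -1] the outer -2 inverts by adding 2 ⇒ sub: x = 1.

Answer: x ∈ {1}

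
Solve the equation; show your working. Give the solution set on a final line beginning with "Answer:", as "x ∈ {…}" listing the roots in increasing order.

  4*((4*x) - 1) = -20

Step 1. [4*((4*x) - 1) = -20] 4·(inner) — divide through by 4 ⇒ div: (4*x) - 1 = -5.
Step 2. [(4*x) - 1 = -5] peel the -1: add 1 from each side, so sub: 4*x = -4.
Step 3. [4*x = -4] LHS = 4·(…); ÷4 both sides. So div: x = -1.

Answer: x ∈ {-1}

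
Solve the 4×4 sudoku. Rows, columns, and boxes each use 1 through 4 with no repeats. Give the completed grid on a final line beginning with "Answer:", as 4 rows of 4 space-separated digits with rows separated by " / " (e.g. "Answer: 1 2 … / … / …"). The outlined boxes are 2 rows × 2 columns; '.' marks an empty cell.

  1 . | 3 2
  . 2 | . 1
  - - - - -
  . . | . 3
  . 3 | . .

Step 1. [r4c3∈{1,2,4}] row 4 places 1 nowhere but r4c3, so r4c3=1.
Step 2. [r1c2∈{4}] only 4 remains possible at r1c2, so r1c2=4.
Step 3. [r3c3∈{2,4}] 2 has one home in col 3: r3c3 ⇒ r3c3=2.
Step 4. [r3c1∈{4}] r3c1's peers cover all but 4 ⇒ r3c1=4.
Step 5. [r4c4∈{4}] r4c4 is down to just 4. So r4c4=4.
Step 6. [r2c3∈{4}] r2c3's peers cover all but 4. So r2c3=4.
Step 7. [r2c1∈{3}] r2c1 has the single candidate 3 ⇒ r2c1=3.
Step 8. [r4c1∈{2}] nothing but 2 survives at r4c1. So r4c1=2.
Step 9. [r3c2∈{1}] r3c2's peers cover all but 1, so r3c2=1.

Answer: 1 4 3 2 / 3 2 4 1 / 4 1 2 3 / 2 3 1 4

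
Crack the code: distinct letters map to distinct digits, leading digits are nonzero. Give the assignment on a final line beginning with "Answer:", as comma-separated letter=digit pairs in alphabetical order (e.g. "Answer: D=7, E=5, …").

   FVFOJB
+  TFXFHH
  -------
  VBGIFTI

Step 1. [V] V is the leading digit of a 7-digit sum of two 6-digit numbers; the final carry is exactly 1. So V=1.
Step 2. [col 1: B + H ≡ I (mod 10)] B=3 is one option consistent with column 1 (B + H ≡ I (mod 10), carry-in 0) — take it, so B=3.
Step 3. [col 1: B + H ≡ I (mod 10)] column 1 (B + H ≡ I (mod 10), carry-in 0) doesn't pin I yet; pick I=5 and continue ⇒ I=5.
Step 4. [col 1: B + H ≡ I (mod 10)] column 1: given B=3, I=5, carry-in 0, and digits 1,3,5 already taken and all letters distinct, B+H≡I (mod 10) forces H=2, so H=2.
Step 5. [col 2: J + H ≡ T (mod 10)] no forcing yet in column 2 (carry-in 0); J=4 is free and consistent — try it, so J=4.
Step 6. [col 2: J + H ≡ T (mod 10)] in column 2 we have J+H≡T with carry-in 0; given J=4, H=2 and digits 1,2,3,4,5 already taken and all letters distinct, that pins T to 6, so T=6.
Step 7. [col 3: O + F ≡ F (mod 10)] from column 3 (nothing yet, carry-in 0, digits 1,2,3,4,5,6 already taken and all letters distinct): O must equal 0, so O=0.
Step 8. [col 3: O + F ≡ F (mod 10)] several values work for F in column 3 (O + F ≡ F (mod 10), carry-in 0); try F=7, so F=7.
Step 9. [col 4: F + X ≡ I (mod 10)] column 4 reads F+X+carry(0)=I with F=7, I=5; with digits 0,1,2,3,4,5,6,7 already taken and all letters distinct, the only value for X is 8, so X=8.
Step 10. [col 5: V + F ≡ G (mod 10)] in column 5 we have V+F≡G with carry-in 1; given V=1, F=7 and digits 0,1,2,3,4,5,6,7,8 already taken and all letters distinct, that pins G to 9, so G=9.

Answer: B=3, F=7, G=9, H=2, I=5, J=4, O=0, T=6, V=1, X=8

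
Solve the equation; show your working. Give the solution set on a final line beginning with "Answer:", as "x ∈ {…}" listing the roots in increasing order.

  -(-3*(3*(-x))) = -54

Step 1. [-(-3*(3*(-x))) = -54] flip signs both sides, so neg: -3*(3*(-x)) = 54.
Step 2. [-3*(3*(-x)) = 54] LHS = -3·(…); ÷-3 both sides. So div: 3*(-x) = -18.
Step 3. [3*(-x) = -18] LHS = 3·(…); ÷3 both sides. So div: -x = -6.
Step 4. [-x = -6] LHS negated; negate both sides, so neg: x = 6.

Answer: x ∈ {6}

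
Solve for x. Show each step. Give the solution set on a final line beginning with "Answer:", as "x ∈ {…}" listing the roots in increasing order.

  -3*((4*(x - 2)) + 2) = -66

Step 1. [-3*((4*(x - 2)) + 2) = -66] -3·(inner) — divide through by -3. So div: (4*(x - 2)) + 2 = 22.
Step 2. [(4*(x - 2)) + 2 = 22] 2 comes off first (subtract 2), so sub: 4*(x - 2) = 20.
Step 3. [4*(x - 2) = 20] LHS = 4·(…); ÷4 both sides. So div: x - 2 = 5.
Step 4. [x - 2 = 5] peel the -2: add 2 from each side, so sub: x = 7.

Answer: x ∈ {7}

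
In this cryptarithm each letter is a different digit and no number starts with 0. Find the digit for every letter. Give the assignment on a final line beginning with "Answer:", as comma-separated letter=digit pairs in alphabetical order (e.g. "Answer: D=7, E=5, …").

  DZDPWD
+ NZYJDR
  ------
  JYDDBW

Step 1. [col 1: D + R ≡ W (mod 10)] W=6 is one option consistent with column 1 (D + R ≡ W (mod 10), carry-in 0) — take it ⇒ W=6.
Step 2. [col 1: D + R ≡ W (mod 10)] no forcing yet in column 1 (carry-in 0); R=5 is free and consistent — try it ⇒ R=5.
Step 3. [col 1: D + R ≡ W (mod 10)] from column 1 (R=5, W=6, carry-in 0, digits 5,6 already taken and all letters distinct): D must equal 1, so D=1.
Step 4. [col 2: W + D ≡ B (mod 10)] from column 2 (W=6, D=1, carry-in 0, digits 1,5,6 already taken and all letters distinct): B must equal 7, so B=7.
Step 5. [col 3: P + J ≡ D (mod 10)] column 3 (P + J ≡ D (mod 10), carry-in 0) doesn't pin P yet; pick P=8 and continue ⇒ P=8.
Step 6. [col 3: P + J ≡ D (mod 10)] column 3: given P=8, D=1, carry-in 0, and digits 1,5,6,7,8 already taken and all letters distinct, P+J≡D (mod 10) forces J=3, so J=3.
Step 7. [col 4: D + Y ≡ D (mod 10)] from column 4 (D=1, carry-in 1, digits 1,3,5,6,7,8 already taken and all letters distinct): Y must equal 9. So Y=9.
Step 8. [col 5: Z + Z ≡ Y (mod 10)] column 5: given Y=9, carry-in 1, and digits 1,3,5,6,7,8,9 already taken and all letters distinct, Z+Z≡Y (mod 10) forces Z=4, so Z=4.
Step 9. [col 6: D + N ≡ J (mod 10)] in column 6 we have D+N≡J with carry-in 0; given D=1, J=3 and digits 1,3,4,5,6,7,8,9 already taken and all letters distinct, that pins N to 2 ⇒ N=2.

Answer: B=7, D=1, J=3, N=2, P=8, R=5, W=6, Y=9, Z=4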